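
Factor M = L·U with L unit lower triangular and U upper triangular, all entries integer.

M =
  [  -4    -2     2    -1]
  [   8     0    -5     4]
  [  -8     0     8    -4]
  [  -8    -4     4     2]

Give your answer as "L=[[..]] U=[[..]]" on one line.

  r1 -= -2·r0 → [0,-4,-1,2]
  r2 -= 2·r0 → [0,4,4,-2]
  r3 -= 2·r0 → [0,0,0,4]
  r2 -= -1·r1 → [0,0,3,0]
  r3 -= 0·r1 → [0,0,0,4]
  r3 -= 0·r2 → [0,0,0,4]

L=[[1,0,0,0],[-2,1,0,0],[2,-1,1,0],[2,0,0,1]] U=[[-4,-2,2,-1],[0,-4,-1,2],[0,0,3,0],[0,0,0,4]]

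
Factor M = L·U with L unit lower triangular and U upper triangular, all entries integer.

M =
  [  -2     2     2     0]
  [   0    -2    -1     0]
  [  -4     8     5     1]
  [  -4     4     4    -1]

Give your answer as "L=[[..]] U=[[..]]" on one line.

  row1 -= 0·row0 → [0,-2,-1,0]
  row2 -= 2·row0 → [0,4,1,1]
  row3 -= 2·row0 → [0,0,0,-1]
  row2 -= -2·row1 → [0,0,-1,1]
  row3 -= 0·row1 → [0,0,0,-1]
  row3 -= 0·row2 → [0,0,0,-1]

L=[[1,0,0,0],[0,1,0,0],[2,-2,1,0],[2,0,0,1]] U=[[-2,2,2,0],[0,-2,-1,0],[0,0,-1,1],[0,0,0,-1]]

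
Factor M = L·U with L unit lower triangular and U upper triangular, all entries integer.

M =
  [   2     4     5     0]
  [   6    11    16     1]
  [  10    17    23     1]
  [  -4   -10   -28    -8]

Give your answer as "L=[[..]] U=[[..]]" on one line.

  r1 -= 3·r0 → [0,-1,1,1]
  r2 -= 5·r0 → [0,-3,-2,1]
  r3 -= -2·r0 → [0,-2,-18,-8]
  r2 -= 3·r1 → [0,0,-5,-2]
  r3 -= 2·r1 → [0,0,-20,-10]
  r3 -= 4·r2 → [0,0,0,-2]

L=[[1,0,0,0],[3,1,0,0],[5,3,1,0],[-2,2,4,1]] U=[[2,4,5,0],[0,-1,1,1],[0,0,-5,-2],[0,0,0,-2]]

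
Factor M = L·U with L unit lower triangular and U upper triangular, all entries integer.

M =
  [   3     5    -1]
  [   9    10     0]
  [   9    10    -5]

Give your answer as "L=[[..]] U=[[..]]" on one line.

L=[[1,0,0],[3,1,0],[3,1,1]] U=[[3,5,-1],[0,-5,3],[0,0,-5]]

  r1 -= 3·r0 → [0,-5,3]
  r2 -= 3·r0 → [0,-5,-2]
  r2 -= 1·r1 → [0,0,-5]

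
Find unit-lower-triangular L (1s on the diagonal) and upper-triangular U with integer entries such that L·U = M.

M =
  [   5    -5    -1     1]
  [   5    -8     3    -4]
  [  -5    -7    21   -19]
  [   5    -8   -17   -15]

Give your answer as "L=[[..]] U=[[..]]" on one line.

L=[[1,0,0,0],[1,1,0,0],[-1,4,1,0],[1,1,-5,1]] U=[[5,-5,-1,1],[0,-3,4,-5],[0,0,4,2],[0,0,0,-1]]

  row1 -= 1·row0 → [0,-3,4,-5]
  row2 -= -1·row0 → [0,-12,20,-18]
  row3 -= 1·row0 → [0,-3,-16,-16]
  row2 -= 4·row1 → [0,0,4,2]
  row3 -= 1·row1 → [0,0,-20,-11]
  row3 -= -5·row2 → [0,0,0,-1]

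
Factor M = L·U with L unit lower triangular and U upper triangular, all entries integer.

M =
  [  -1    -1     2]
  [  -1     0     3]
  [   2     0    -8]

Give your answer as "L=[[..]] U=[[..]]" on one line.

  r1 -= 1·r0 → [0,1,1]
  r2 -= -2·r0 → [0,-2,-4]
  r2 -= -2·r1 → [0,0,-2]

L=[[1,0,0],[1,1,0],[-2,-2,1]] U=[[-1,-1,2],[0,1,1],[0,0,-2]]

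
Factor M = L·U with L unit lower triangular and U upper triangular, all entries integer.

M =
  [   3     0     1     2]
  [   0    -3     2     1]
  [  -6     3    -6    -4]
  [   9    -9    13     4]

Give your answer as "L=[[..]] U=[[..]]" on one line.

L=[[1,0,0,0],[0,1,0,0],[-2,-1,1,0],[3,3,-2,1]] U=[[3,0,1,2],[0,-3,2,1],[0,0,-2,1],[0,0,0,-3]]

  row1 -= 0·row0 → [0,-3,2,1]
  row2 -= -2·row0 → [0,3,-4,0]
  row3 -= 3·row0 → [0,-9,10,-2]
  row2 -= -1·row1 → [0,0,-2,1]
  row3 -= 3·row1 → [0,0,4,-5]
  row3 -= -2·row2 → [0,0,0,-3]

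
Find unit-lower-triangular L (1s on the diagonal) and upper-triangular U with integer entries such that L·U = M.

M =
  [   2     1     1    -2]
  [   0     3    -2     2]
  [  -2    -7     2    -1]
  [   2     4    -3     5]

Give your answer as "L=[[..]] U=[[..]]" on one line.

  R1 -= 0·R0 → [0,3,-2,2]
  R2 -= -1·R0 → [0,-6,3,-3]
  R3 -= 1·R0 → [0,3,-4,7]
  R2 -= -2·R1 → [0,0,-1,1]
  R3 -= 1·R1 → [0,0,-2,5]
  R3 -= 2·R2 → [0,0,0,3]

L=[[1,0,0,0],[0,1,0,0],[-1,-2,1,0],[1,1,2,1]] U=[[2,1,1,-2],[0,3,-2,2],[0,0,-1,1],[0,0,0,3]]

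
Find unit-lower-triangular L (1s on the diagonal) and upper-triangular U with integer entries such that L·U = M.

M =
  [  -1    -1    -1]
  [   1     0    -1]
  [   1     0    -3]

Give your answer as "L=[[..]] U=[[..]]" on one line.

L=[[1,0,0],[-1,1,0],[-1,1,1]] U=[[-1,-1,-1],[0,-1,-2],[0,0,-2]]

  R1 -= -1·R0 → [0,-1,-2]
  R2 -= -1·R0 → [0,-1,-4]
  R2 -= 1·R1 → [0,0,-2]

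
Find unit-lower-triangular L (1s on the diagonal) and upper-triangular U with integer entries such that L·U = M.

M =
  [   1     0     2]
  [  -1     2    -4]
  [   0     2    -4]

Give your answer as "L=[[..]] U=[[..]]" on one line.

L=[[1,0,0],[-1,1,0],[0,1,1]] U=[[1,0,2],[0,2,-2],[0,0,-2]]

  row1 -= -1·row0 → [0,2,-2]
  row2 -= 0·row0 → [0,2,-4]
  row2 -= 1·row1 → [0,0,-2]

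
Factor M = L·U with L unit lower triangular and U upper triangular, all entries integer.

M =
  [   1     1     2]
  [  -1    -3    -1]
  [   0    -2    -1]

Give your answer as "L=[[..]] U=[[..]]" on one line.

  row1 -= -1·row0 → [0,-2,1]
  row2 -= 0·row0 → [0,-2,-1]
  row2 -= 1·row1 → [0,0,-2]

L=[[1,0,0],[-1,1,0],[0,1,1]] U=[[1,1,2],[0,-2,1],[0,0,-2]]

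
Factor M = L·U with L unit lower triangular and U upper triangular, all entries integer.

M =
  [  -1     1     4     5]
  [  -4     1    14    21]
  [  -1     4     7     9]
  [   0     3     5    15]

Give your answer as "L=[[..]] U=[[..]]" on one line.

L=[[1,0,0,0],[4,1,0,0],[1,-1,1,0],[0,-1,3,1]] U=[[-1,1,4,5],[0,-3,-2,1],[0,0,1,5],[0,0,0,1]]

  R1 -= 4·R0 → [0,-3,-2,1]
  R2 -= 1·R0 → [0,3,3,4]
  R3 -= 0·R0 → [0,3,5,15]
  R2 -= -1·R1 → [0,0,1,5]
  R3 -= -1·R1 → [0,0,3,16]
  R3 -= 3·R2 → [0,0,0,1]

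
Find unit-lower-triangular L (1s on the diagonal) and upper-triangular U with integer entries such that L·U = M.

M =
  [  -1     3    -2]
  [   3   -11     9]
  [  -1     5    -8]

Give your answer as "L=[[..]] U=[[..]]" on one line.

L=[[1,0,0],[-3,1,0],[1,-1,1]] U=[[-1,3,-2],[0,-2,3],[0,0,-3]]

  row1 -= -3·row0 → [0,-2,3]
  row2 -= 1·row0 → [0,2,-6]
  row2 -= -1·row1 → [0,0,-3]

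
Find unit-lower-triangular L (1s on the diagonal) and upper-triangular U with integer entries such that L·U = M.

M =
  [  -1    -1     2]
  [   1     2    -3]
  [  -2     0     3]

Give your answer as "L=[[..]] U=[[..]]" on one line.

  R1 -= -1·R0 → [0,1,-1]
  R2 -= 2·R0 → [0,2,-1]
  R2 -= 2·R1 → [0,0,1]

L=[[1,0,0],[-1,1,0],[2,2,1]] U=[[-1,-1,2],[0,1,-1],[0,0,1]]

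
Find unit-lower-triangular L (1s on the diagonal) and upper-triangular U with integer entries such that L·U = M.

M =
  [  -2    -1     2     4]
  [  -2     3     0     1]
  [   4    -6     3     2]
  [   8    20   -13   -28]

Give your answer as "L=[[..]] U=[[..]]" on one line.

L=[[1,0,0,0],[1,1,0,0],[-2,-2,1,0],[-4,4,1,1]] U=[[-2,-1,2,4],[0,4,-2,-3],[0,0,3,4],[0,0,0,-4]]

  R1 -= 1·R0 → [0,4,-2,-3]
  R2 -= -2·R0 → [0,-8,7,10]
  R3 -= -4·R0 → [0,16,-5,-12]
  R2 -= -2·R1 → [0,0,3,4]
  R3 -= 4·R1 → [0,0,3,0]
  R3 -= 1·R2 → [0,0,0,-4]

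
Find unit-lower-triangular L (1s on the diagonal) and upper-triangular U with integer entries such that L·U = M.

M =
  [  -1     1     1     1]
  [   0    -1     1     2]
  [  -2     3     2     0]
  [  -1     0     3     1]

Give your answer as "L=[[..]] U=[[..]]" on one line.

L=[[1,0,0,0],[0,1,0,0],[2,-1,1,0],[1,1,1,1]] U=[[-1,1,1,1],[0,-1,1,2],[0,0,1,0],[0,0,0,-2]]

  row1 -= 0·row0 → [0,-1,1,2]
  row2 -= 2·row0 → [0,1,0,-2]
  row3 -= 1·row0 → [0,-1,2,0]
  row2 -= -1·row1 → [0,0,1,0]
  row3 -= 1·row1 → [0,0,1,-2]
  row3 -= 1·row2 → [0,0,0,-2]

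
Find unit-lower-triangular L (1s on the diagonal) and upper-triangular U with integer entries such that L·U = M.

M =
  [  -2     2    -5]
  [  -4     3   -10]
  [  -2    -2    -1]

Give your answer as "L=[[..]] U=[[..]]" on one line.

  row1 -= 2·row0 → [0,-1,0]
  row2 -= 1·row0 → [0,-4,4]
  row2 -= 4·row1 → [0,0,4]

L=[[1,0,0],[2,1,0],[1,4,1]] U=[[-2,2,-5],[0,-1,0],[0,0,4]]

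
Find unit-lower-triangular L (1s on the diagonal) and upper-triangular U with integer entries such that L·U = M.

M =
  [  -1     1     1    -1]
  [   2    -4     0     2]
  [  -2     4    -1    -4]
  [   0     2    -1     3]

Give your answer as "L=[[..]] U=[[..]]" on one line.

L=[[1,0,0,0],[-2,1,0,0],[2,-1,1,0],[0,-1,-1,1]] U=[[-1,1,1,-1],[0,-2,2,0],[0,0,-1,-2],[0,0,0,1]]

  R1 -= -2·R0 → [0,-2,2,0]
  R2 -= 2·R0 → [0,2,-3,-2]
  R3 -= 0·R0 → [0,2,-1,3]
  R2 -= -1·R1 → [0,0,-1,-2]
  R3 -= -1·R1 → [0,0,1,3]
  R3 -= -1·R2 → [0,0,0,1]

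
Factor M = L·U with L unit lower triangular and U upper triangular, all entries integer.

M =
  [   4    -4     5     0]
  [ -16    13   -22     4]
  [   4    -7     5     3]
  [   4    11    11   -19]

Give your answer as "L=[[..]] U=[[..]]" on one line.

L=[[1,0,0,0],[-4,1,0,0],[1,1,1,0],[1,-5,-2,1]] U=[[4,-4,5,0],[0,-3,-2,4],[0,0,2,-1],[0,0,0,-1]]

  row1 -= -4·row0 → [0,-3,-2,4]
  row2 -= 1·row0 → [0,-3,0,3]
  row3 -= 1·row0 → [0,15,6,-19]
  row2 -= 1·row1 → [0,0,2,-1]
  row3 -= -5·row1 → [0,0,-4,1]
  row3 -= -2·row2 → [0,0,0,-1]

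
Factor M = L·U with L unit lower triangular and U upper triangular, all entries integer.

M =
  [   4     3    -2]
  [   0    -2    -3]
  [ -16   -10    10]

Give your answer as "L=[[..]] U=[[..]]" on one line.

  row1 -= 0·row0 → [0,-2,-3]
  row2 -= -4·row0 → [0,2,2]
  row2 -= -1·row1 → [0,0,-1]

L=[[1,0,0],[0,1,0],[-4,-1,1]] U=[[4,3,-2],[0,-2,-3],[0,0,-1]]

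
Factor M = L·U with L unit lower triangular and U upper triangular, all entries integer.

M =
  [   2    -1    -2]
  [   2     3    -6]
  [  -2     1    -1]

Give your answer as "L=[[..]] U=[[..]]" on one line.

L=[[1,0,0],[1,1,0],[-1,0,1]] U=[[2,-1,-2],[0,4,-4],[0,0,-3]]

  r1 -= 1·r0 → [0,4,-4]
  r2 -= -1·r0 → [0,0,-3]
  r2 -= 0·r1 → [0,0,-3]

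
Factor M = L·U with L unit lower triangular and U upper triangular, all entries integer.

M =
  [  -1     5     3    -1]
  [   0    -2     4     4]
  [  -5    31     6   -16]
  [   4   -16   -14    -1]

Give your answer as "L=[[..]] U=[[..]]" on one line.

L=[[1,0,0,0],[0,1,0,0],[5,-3,1,0],[-4,-2,2,1]] U=[[-1,5,3,-1],[0,-2,4,4],[0,0,3,1],[0,0,0,1]]

  R1 -= 0·R0 → [0,-2,4,4]
  R2 -= 5·R0 → [0,6,-9,-11]
  R3 -= -4·R0 → [0,4,-2,-5]
  R2 -= -3·R1 → [0,0,3,1]
  R3 -= -2·R1 → [0,0,6,3]
  R3 -= 2·R2 → [0,0,0,1]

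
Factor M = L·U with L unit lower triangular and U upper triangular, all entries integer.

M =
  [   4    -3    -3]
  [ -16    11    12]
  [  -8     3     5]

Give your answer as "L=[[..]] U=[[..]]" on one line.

L=[[1,0,0],[-4,1,0],[-2,3,1]] U=[[4,-3,-3],[0,-1,0],[0,0,-1]]

  row1 -= -4·row0 → [0,-1,0]
  row2 -= -2·row0 → [0,-3,-1]
  row2 -= 3·row1 → [0,0,-1]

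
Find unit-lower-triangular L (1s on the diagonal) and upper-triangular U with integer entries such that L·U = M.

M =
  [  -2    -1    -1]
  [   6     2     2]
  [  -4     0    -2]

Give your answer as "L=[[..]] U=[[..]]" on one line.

L=[[1,0,0],[-3,1,0],[2,-2,1]] U=[[-2,-1,-1],[0,-1,-1],[0,0,-2]]

  R1 -= -3·R0 → [0,-1,-1]
  R2 -= 2·R0 → [0,2,0]
  R2 -= -2·R1 → [0,0,-2]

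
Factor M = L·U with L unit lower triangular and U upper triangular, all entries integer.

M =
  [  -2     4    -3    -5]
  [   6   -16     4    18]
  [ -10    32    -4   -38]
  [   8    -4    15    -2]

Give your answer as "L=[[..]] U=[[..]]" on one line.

L=[[1,0,0,0],[-3,1,0,0],[5,-3,1,0],[-4,-3,3,1]] U=[[-2,4,-3,-5],[0,-4,-5,3],[0,0,-4,-4],[0,0,0,-1]]

  r1 -= -3·r0 → [0,-4,-5,3]
  r2 -= 5·r0 → [0,12,11,-13]
  r3 -= -4·r0 → [0,12,3,-22]
  r2 -= -3·r1 → [0,0,-4,-4]
  r3 -= -3·r1 → [0,0,-12,-13]
  r3 -= 3·r2 → [0,0,0,-1]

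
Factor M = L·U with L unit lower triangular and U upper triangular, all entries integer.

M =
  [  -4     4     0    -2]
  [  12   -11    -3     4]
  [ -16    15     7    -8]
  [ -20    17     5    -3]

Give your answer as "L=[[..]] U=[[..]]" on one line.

L=[[1,0,0,0],[-3,1,0,0],[4,-1,1,0],[5,-3,-1,1]] U=[[-4,4,0,-2],[0,1,-3,-2],[0,0,4,-2],[0,0,0,-1]]

  R1 -= -3·R0 → [0,1,-3,-2]
  R2 -= 4·R0 → [0,-1,7,0]
  R3 -= 5·R0 → [0,-3,5,7]
  R2 -= -1·R1 → [0,0,4,-2]
  R3 -= -3·R1 → [0,0,-4,1]
  R3 -= -1·R2 → [0,0,0,-1]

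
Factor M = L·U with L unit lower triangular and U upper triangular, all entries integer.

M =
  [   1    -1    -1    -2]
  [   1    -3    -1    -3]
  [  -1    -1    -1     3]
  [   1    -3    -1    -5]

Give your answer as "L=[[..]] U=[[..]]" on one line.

L=[[1,0,0,0],[1,1,0,0],[-1,1,1,0],[1,1,0,1]] U=[[1,-1,-1,-2],[0,-2,0,-1],[0,0,-2,2],[0,0,0,-2]]

  row1 -= 1·row0 → [0,-2,0,-1]
  row2 -= -1·row0 → [0,-2,-2,1]
  row3 -= 1·row0 → [0,-2,0,-3]
  row2 -= 1·row1 → [0,0,-2,2]
  row3 -= 1·row1 → [0,0,0,-2]
  row3 -= 0·row2 → [0,0,0,-2]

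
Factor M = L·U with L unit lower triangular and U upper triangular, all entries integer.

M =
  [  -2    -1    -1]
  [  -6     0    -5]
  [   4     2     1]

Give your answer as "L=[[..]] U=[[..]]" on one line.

L=[[1,0,0],[3,1,0],[-2,0,1]] U=[[-2,-1,-1],[0,3,-2],[0,0,-1]]

  r1 -= 3·r0 → [0,3,-2]
  r2 -= -2·r0 → [0,0,-1]
  r2 -= 0·r1 → [0,0,-1]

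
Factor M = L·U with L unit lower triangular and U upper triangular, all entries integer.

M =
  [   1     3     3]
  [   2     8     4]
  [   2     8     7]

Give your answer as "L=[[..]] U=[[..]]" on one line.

  r1 -= 2·r0 → [0,2,-2]
  r2 -= 2·r0 → [0,2,1]
  r2 -= 1·r1 → [0,0,3]

L=[[1,0,0],[2,1,0],[2,1,1]] U=[[1,3,3],[0,2,-2],[0,0,3]]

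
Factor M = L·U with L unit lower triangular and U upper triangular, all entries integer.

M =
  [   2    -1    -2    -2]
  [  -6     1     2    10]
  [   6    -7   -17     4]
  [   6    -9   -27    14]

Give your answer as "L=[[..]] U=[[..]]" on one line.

  R1 -= -3·R0 → [0,-2,-4,4]
  R2 -= 3·R0 → [0,-4,-11,10]
  R3 -= 3·R0 → [0,-6,-21,20]
  R2 -= 2·R1 → [0,0,-3,2]
  R3 -= 3·R1 → [0,0,-9,8]
  R3 -= 3·R2 → [0,0,0,2]

L=[[1,0,0,0],[-3,1,0,0],[3,2,1,0],[3,3,3,1]] U=[[2,-1,-2,-2],[0,-2,-4,4],[0,0,-3,2],[0,0,0,2]]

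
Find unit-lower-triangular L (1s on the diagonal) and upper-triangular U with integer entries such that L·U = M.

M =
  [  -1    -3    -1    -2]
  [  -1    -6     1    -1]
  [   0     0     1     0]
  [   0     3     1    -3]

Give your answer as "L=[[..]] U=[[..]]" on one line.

L=[[1,0,0,0],[1,1,0,0],[0,0,1,0],[0,-1,3,1]] U=[[-1,-3,-1,-2],[0,-3,2,1],[0,0,1,0],[0,0,0,-2]]

  R1 -= 1·R0 → [0,-3,2,1]
  R2 -= 0·R0 → [0,0,1,0]
  R3 -= 0·R0 → [0,3,1,-3]
  R2 -= 0·R1 → [0,0,1,0]
  R3 -= -1·R1 → [0,0,3,-2]
  R3 -= 3·R2 → [0,0,0,-2]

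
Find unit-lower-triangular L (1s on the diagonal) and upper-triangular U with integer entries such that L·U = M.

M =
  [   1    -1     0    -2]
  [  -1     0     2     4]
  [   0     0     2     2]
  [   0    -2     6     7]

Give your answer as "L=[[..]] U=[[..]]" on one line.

  R1 -= -1·R0 → [0,-1,2,2]
  R2 -= 0·R0 → [0,0,2,2]
  R3 -= 0·R0 → [0,-2,6,7]
  R2 -= 0·R1 → [0,0,2,2]
  R3 -= 2·R1 → [0,0,2,3]
  R3 -= 1·R2 → [0,0,0,1]

L=[[1,0,0,0],[-1,1,0,0],[0,0,1,0],[0,2,1,1]] U=[[1,-1,0,-2],[0,-1,2,2],[0,0,2,2],[0,0,0,1]]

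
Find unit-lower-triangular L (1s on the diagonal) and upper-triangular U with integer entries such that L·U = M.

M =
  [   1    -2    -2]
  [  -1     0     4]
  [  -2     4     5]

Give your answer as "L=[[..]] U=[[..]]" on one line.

  R1 -= -1·R0 → [0,-2,2]
  R2 -= -2·R0 → [0,0,1]
  R2 -= 0·R1 → [0,0,1]

L=[[1,0,0],[-1,1,0],[-2,0,1]] U=[[1,-2,-2],[0,-2,2],[0,0,1]]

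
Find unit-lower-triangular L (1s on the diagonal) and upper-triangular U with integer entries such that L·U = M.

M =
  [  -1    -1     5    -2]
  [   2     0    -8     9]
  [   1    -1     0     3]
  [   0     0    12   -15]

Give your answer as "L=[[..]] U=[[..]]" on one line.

L=[[1,0,0,0],[-2,1,0,0],[-1,1,1,0],[0,0,4,1]] U=[[-1,-1,5,-2],[0,-2,2,5],[0,0,3,-4],[0,0,0,1]]

  row1 -= -2·row0 → [0,-2,2,5]
  row2 -= -1·row0 → [0,-2,5,1]
  row3 -= 0·row0 → [0,0,12,-15]
  row2 -= 1·row1 → [0,0,3,-4]
  row3 -= 0·row1 → [0,0,12,-15]
  row3 -= 4·row2 → [0,0,0,1]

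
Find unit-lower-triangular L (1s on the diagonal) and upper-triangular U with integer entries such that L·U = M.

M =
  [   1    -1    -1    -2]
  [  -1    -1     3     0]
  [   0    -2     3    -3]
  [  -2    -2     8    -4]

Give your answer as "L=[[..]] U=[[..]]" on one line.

  R1 -= -1·R0 → [0,-2,2,-2]
  R2 -= 0·R0 → [0,-2,3,-3]
  R3 -= -2·R0 → [0,-4,6,-8]
  R2 -= 1·R1 → [0,0,1,-1]
  R3 -= 2·R1 → [0,0,2,-4]
  R3 -= 2·R2 → [0,0,0,-2]

L=[[1,0,0,0],[-1,1,0,0],[0,1,1,0],[-2,2,2,1]] U=[[1,-1,-1,-2],[0,-2,2,-2],[0,0,1,-1],[0,0,0,-2]]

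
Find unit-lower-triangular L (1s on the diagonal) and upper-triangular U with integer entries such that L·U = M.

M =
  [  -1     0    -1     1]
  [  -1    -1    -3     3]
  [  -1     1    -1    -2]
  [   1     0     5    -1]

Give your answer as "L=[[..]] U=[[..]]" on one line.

L=[[1,0,0,0],[1,1,0,0],[1,-1,1,0],[-1,0,-2,1]] U=[[-1,0,-1,1],[0,-1,-2,2],[0,0,-2,-1],[0,0,0,-2]]

  r1 -= 1·r0 → [0,-1,-2,2]
  r2 -= 1·r0 → [0,1,0,-3]
  r3 -= -1·r0 → [0,0,4,0]
  r2 -= -1·r1 → [0,0,-2,-1]
  r3 -= 0·r1 → [0,0,4,0]
  r3 -= -2·r2 → [0,0,0,-2]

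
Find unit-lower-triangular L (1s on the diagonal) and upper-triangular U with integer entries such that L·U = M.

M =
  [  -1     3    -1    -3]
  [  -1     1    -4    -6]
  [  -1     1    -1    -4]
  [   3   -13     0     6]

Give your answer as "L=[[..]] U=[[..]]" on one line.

  R1 -= 1·R0 → [0,-2,-3,-3]
  R2 -= 1·R0 → [0,-2,0,-1]
  R3 -= -3·R0 → [0,-4,-3,-3]
  R2 -= 1·R1 → [0,0,3,2]
  R3 -= 2·R1 → [0,0,3,3]
  R3 -= 1·R2 → [0,0,0,1]

L=[[1,0,0,0],[1,1,0,0],[1,1,1,0],[-3,2,1,1]] U=[[-1,3,-1,-3],[0,-2,-3,-3],[0,0,3,2],[0,0,0,1]]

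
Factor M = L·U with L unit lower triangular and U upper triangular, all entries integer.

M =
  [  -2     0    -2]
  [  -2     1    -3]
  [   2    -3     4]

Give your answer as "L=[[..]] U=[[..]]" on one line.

L=[[1,0,0],[1,1,0],[-1,-3,1]] U=[[-2,0,-2],[0,1,-1],[0,0,-1]]

  r1 -= 1·r0 → [0,1,-1]
  r2 -= -1·r0 → [0,-3,2]
  r2 -= -3·r1 → [0,0,-1]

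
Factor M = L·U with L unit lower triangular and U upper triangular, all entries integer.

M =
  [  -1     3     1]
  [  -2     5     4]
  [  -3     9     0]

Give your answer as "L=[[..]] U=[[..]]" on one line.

  r1 -= 2·r0 → [0,-1,2]
  r2 -= 3·r0 → [0,0,-3]
  r2 -= 0·r1 → [0,0,-3]

L=[[1,0,0],[2,1,0],[3,0,1]] U=[[-1,3,1],[0,-1,2],[0,0,-3]]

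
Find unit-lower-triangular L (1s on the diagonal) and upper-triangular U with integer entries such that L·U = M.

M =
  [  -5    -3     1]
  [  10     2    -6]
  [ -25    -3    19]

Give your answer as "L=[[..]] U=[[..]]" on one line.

L=[[1,0,0],[-2,1,0],[5,-3,1]] U=[[-5,-3,1],[0,-4,-4],[0,0,2]]

  R1 -= -2·R0 → [0,-4,-4]
  R2 -= 5·R0 → [0,12,14]
  R2 -= -3·R1 → [0,0,2]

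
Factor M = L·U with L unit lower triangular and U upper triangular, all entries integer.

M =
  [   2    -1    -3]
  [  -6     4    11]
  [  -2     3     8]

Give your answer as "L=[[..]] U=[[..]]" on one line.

L=[[1,0,0],[-3,1,0],[-1,2,1]] U=[[2,-1,-3],[0,1,2],[0,0,1]]

  r1 -= -3·r0 → [0,1,2]
  r2 -= -1·r0 → [0,2,5]
  r2 -= 2·r1 → [0,0,1]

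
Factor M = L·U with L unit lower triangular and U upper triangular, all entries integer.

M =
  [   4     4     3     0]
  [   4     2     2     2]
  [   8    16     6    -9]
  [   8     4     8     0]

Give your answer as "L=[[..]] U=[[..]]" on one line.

  r1 -= 1·r0 → [0,-2,-1,2]
  r2 -= 2·r0 → [0,8,0,-9]
  r3 -= 2·r0 → [0,-4,2,0]
  r2 -= -4·r1 → [0,0,-4,-1]
  r3 -= 2·r1 → [0,0,4,-4]
  r3 -= -1·r2 → [0,0,0,-5]

L=[[1,0,0,0],[1,1,0,0],[2,-4,1,0],[2,2,-1,1]] U=[[4,4,3,0],[0,-2,-1,2],[0,0,-4,-1],[0,0,0,-5]]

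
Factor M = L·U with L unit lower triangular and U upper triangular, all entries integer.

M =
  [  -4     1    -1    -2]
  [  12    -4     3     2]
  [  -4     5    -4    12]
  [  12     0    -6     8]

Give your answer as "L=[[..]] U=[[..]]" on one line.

  r1 -= -3·r0 → [0,-1,0,-4]
  r2 -= 1·r0 → [0,4,-3,14]
  r3 -= -3·r0 → [0,3,-9,2]
  r2 -= -4·r1 → [0,0,-3,-2]
  r3 -= -3·r1 → [0,0,-9,-10]
  r3 -= 3·r2 → [0,0,0,-4]

L=[[1,0,0,0],[-3,1,0,0],[1,-4,1,0],[-3,-3,3,1]] U=[[-4,1,-1,-2],[0,-1,0,-4],[0,0,-3,-2],[0,0,0,-4]]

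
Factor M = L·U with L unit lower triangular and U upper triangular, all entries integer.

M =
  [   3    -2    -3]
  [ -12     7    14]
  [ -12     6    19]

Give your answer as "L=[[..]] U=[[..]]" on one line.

L=[[1,0,0],[-4,1,0],[-4,2,1]] U=[[3,-2,-3],[0,-1,2],[0,0,3]]

  row1 -= -4·row0 → [0,-1,2]
  row2 -= -4·row0 → [0,-2,7]
  row2 -= 2·row1 → [0,0,3]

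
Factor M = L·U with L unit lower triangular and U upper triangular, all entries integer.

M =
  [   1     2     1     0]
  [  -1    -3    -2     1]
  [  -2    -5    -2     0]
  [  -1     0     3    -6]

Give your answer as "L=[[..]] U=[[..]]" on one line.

L=[[1,0,0,0],[-1,1,0,0],[-2,1,1,0],[-1,-2,2,1]] U=[[1,2,1,0],[0,-1,-1,1],[0,0,1,-1],[0,0,0,-2]]

  R1 -= -1·R0 → [0,-1,-1,1]
  R2 -= -2·R0 → [0,-1,0,0]
  R3 -= -1·R0 → [0,2,4,-6]
  R2 -= 1·R1 → [0,0,1,-1]
  R3 -= -2·R1 → [0,0,2,-4]
  R3 -= 2·R2 → [0,0,0,-2]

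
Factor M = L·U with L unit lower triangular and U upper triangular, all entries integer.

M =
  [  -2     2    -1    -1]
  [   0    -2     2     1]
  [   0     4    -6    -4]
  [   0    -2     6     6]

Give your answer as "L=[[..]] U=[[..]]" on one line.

  R1 -= 0·R0 → [0,-2,2,1]
  R2 -= 0·R0 → [0,4,-6,-4]
  R3 -= 0·R0 → [0,-2,6,6]
  R2 -= -2·R1 → [0,0,-2,-2]
  R3 -= 1·R1 → [0,0,4,5]
  R3 -= -2·R2 → [0,0,0,1]

L=[[1,0,0,0],[0,1,0,0],[0,-2,1,0],[0,1,-2,1]] U=[[-2,2,-1,-1],[0,-2,2,1],[0,0,-2,-2],[0,0,0,1]]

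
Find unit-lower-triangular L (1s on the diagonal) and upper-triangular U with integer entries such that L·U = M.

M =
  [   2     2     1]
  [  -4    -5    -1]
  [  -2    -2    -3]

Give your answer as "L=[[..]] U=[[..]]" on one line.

  row1 -= -2·row0 → [0,-1,1]
  row2 -= -1·row0 → [0,0,-2]
  row2 -= 0·row1 → [0,0,-2]

L=[[1,0,0],[-2,1,0],[-1,0,1]] U=[[2,2,1],[0,-1,1],[0,0,-2]]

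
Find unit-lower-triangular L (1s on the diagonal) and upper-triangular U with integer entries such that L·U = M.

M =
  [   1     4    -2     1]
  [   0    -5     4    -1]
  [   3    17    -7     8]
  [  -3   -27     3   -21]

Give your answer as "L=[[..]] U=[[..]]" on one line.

L=[[1,0,0,0],[0,1,0,0],[3,-1,1,0],[-3,3,-5,1]] U=[[1,4,-2,1],[0,-5,4,-1],[0,0,3,4],[0,0,0,5]]

  row1 -= 0·row0 → [0,-5,4,-1]
  row2 -= 3·row0 → [0,5,-1,5]
  row3 -= -3·row0 → [0,-15,-3,-18]
  row2 -= -1·row1 → [0,0,3,4]
  row3 -= 3·row1 → [0,0,-15,-15]
  row3 -= -5·row2 → [0,0,0,5]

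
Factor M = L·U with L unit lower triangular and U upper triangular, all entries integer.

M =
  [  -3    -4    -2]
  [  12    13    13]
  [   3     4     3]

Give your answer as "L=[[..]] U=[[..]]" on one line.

  row1 -= -4·row0 → [0,-3,5]
  row2 -= -1·row0 → [0,0,1]
  row2 -= 0·row1 → [0,0,1]

L=[[1,0,0],[-4,1,0],[-1,0,1]] U=[[-3,-4,-2],[0,-3,5],[0,0,1]]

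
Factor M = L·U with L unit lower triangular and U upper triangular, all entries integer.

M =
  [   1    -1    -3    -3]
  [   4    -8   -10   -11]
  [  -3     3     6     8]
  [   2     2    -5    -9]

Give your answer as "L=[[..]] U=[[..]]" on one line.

  r1 -= 4·r0 → [0,-4,2,1]
  r2 -= -3·r0 → [0,0,-3,-1]
  r3 -= 2·r0 → [0,4,1,-3]
  r2 -= 0·r1 → [0,0,-3,-1]
  r3 -= -1·r1 → [0,0,3,-2]
  r3 -= -1·r2 → [0,0,0,-3]

L=[[1,0,0,0],[4,1,0,0],[-3,0,1,0],[2,-1,-1,1]] U=[[1,-1,-3,-3],[0,-4,2,1],[0,0,-3,-1],[0,0,0,-3]]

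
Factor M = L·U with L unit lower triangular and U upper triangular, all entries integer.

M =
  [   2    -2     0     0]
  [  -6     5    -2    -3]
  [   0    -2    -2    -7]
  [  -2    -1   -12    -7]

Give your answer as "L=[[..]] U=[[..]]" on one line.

L=[[1,0,0,0],[-3,1,0,0],[0,2,1,0],[-1,3,-3,1]] U=[[2,-2,0,0],[0,-1,-2,-3],[0,0,2,-1],[0,0,0,-1]]

  r1 -= -3·r0 → [0,-1,-2,-3]
  r2 -= 0·r0 → [0,-2,-2,-7]
  r3 -= -1·r0 → [0,-3,-12,-7]
  r2 -= 2·r1 → [0,0,2,-1]
  r3 -= 3·r1 → [0,0,-6,2]
  r3 -= -3·r2 → [0,0,0,-1]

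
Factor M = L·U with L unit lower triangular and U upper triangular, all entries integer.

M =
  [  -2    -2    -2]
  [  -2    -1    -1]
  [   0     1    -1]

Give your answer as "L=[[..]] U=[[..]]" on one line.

  row1 -= 1·row0 → [0,1,1]
  row2 -= 0·row0 → [0,1,-1]
  row2 -= 1·row1 → [0,0,-2]

L=[[1,0,0],[1,1,0],[0,1,1]] U=[[-2,-2,-2],[0,1,1],[0,0,-2]]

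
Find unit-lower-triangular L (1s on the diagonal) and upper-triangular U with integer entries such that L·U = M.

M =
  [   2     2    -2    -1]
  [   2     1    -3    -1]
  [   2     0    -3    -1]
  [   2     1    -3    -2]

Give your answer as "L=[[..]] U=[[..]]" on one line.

  R1 -= 1·R0 → [0,-1,-1,0]
  R2 -= 1·R0 → [0,-2,-1,0]
  R3 -= 1·R0 → [0,-1,-1,-1]
  R2 -= 2·R1 → [0,0,1,0]
  R3 -= 1·R1 → [0,0,0,-1]
  R3 -= 0·R2 → [0,0,0,-1]

L=[[1,0,0,0],[1,1,0,0],[1,2,1,0],[1,1,0,1]] U=[[2,2,-2,-1],[0,-1,-1,0],[0,0,1,0],[0,0,0,-1]]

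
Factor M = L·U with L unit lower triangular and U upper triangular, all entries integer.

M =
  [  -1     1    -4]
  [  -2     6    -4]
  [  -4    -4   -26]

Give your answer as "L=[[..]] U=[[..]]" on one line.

  R1 -= 2·R0 → [0,4,4]
  R2 -= 4·R0 → [0,-8,-10]
  R2 -= -2·R1 → [0,0,-2]

L=[[1,0,0],[2,1,0],[4,-2,1]] U=[[-1,1,-4],[0,4,4],[0,0,-2]]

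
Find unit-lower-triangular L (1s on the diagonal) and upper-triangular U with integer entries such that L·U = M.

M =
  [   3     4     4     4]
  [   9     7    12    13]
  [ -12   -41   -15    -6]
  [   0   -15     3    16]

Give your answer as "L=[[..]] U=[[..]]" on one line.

L=[[1,0,0,0],[3,1,0,0],[-4,5,1,0],[0,3,3,1]] U=[[3,4,4,4],[0,-5,0,1],[0,0,1,5],[0,0,0,-2]]

  r1 -= 3·r0 → [0,-5,0,1]
  r2 -= -4·r0 → [0,-25,1,10]
  r3 -= 0·r0 → [0,-15,3,16]
  r2 -= 5·r1 → [0,0,1,5]
  r3 -= 3·r1 → [0,0,3,13]
  r3 -= 3·r2 → [0,0,0,-2]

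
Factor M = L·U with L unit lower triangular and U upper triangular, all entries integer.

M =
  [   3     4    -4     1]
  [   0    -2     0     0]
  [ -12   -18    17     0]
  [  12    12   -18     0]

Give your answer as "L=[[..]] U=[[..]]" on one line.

  R1 -= 0·R0 → [0,-2,0,0]
  R2 -= -4·R0 → [0,-2,1,4]
  R3 -= 4·R0 → [0,-4,-2,-4]
  R2 -= 1·R1 → [0,0,1,4]
  R3 -= 2·R1 → [0,0,-2,-4]
  R3 -= -2·R2 → [0,0,0,4]

L=[[1,0,0,0],[0,1,0,0],[-4,1,1,0],[4,2,-2,1]] U=[[3,4,-4,1],[0,-2,0,0],[0,0,1,4],[0,0,0,4]]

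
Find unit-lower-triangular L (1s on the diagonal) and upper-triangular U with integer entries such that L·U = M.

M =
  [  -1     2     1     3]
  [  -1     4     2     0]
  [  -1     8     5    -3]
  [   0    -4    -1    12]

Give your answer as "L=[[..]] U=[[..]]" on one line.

  r1 -= 1·r0 → [0,2,1,-3]
  r2 -= 1·r0 → [0,6,4,-6]
  r3 -= 0·r0 → [0,-4,-1,12]
  r2 -= 3·r1 → [0,0,1,3]
  r3 -= -2·r1 → [0,0,1,6]
  r3 -= 1·r2 → [0,0,0,3]

L=[[1,0,0,0],[1,1,0,0],[1,3,1,0],[0,-2,1,1]] U=[[-1,2,1,3],[0,2,1,-3],[0,0,1,3],[0,0,0,3]]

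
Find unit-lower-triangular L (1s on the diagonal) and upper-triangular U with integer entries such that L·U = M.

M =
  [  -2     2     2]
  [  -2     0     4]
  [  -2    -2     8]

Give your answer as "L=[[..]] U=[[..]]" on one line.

L=[[1,0,0],[1,1,0],[1,2,1]] U=[[-2,2,2],[0,-2,2],[0,0,2]]

  r1 -= 1·r0 → [0,-2,2]
  r2 -= 1·r0 → [0,-4,6]
  r2 -= 2·r1 → [0,0,2]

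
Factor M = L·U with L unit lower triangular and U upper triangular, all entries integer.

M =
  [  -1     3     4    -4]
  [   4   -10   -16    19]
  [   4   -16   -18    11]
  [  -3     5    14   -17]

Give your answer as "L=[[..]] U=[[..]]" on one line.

  r1 -= -4·r0 → [0,2,0,3]
  r2 -= -4·r0 → [0,-4,-2,-5]
  r3 -= 3·r0 → [0,-4,2,-5]
  r2 -= -2·r1 → [0,0,-2,1]
  r3 -= -2·r1 → [0,0,2,1]
  r3 -= -1·r2 → [0,0,0,2]

L=[[1,0,0,0],[-4,1,0,0],[-4,-2,1,0],[3,-2,-1,1]] U=[[-1,3,4,-4],[0,2,0,3],[0,0,-2,1],[0,0,0,2]]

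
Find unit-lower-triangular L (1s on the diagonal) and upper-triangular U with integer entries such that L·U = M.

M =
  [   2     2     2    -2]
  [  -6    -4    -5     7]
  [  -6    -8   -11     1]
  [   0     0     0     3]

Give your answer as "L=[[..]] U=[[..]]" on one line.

L=[[1,0,0,0],[-3,1,0,0],[-3,-1,1,0],[0,0,0,1]] U=[[2,2,2,-2],[0,2,1,1],[0,0,-4,-4],[0,0,0,3]]

  R1 -= -3·R0 → [0,2,1,1]
  R2 -= -3·R0 → [0,-2,-5,-5]
  R3 -= 0·R0 → [0,0,0,3]
  R2 -= -1·R1 → [0,0,-4,-4]
  R3 -= 0·R1 → [0,0,0,3]
  R3 -= 0·R2 → [0,0,0,3]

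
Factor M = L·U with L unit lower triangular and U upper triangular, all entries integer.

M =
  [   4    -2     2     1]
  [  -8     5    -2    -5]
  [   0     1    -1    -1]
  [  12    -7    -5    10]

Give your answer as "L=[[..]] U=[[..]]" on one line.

L=[[1,0,0,0],[-2,1,0,0],[0,1,1,0],[3,-1,3,1]] U=[[4,-2,2,1],[0,1,2,-3],[0,0,-3,2],[0,0,0,-2]]

  row1 -= -2·row0 → [0,1,2,-3]
  row2 -= 0·row0 → [0,1,-1,-1]
  row3 -= 3·row0 → [0,-1,-11,7]
  row2 -= 1·row1 → [0,0,-3,2]
  row3 -= -1·row1 → [0,0,-9,4]
  row3 -= 3·row2 → [0,0,0,-2]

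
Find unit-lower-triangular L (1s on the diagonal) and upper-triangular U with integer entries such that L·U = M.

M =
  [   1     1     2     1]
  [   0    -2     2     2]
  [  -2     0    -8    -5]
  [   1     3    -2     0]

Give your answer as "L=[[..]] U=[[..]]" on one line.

L=[[1,0,0,0],[0,1,0,0],[-2,-1,1,0],[1,-1,1,1]] U=[[1,1,2,1],[0,-2,2,2],[0,0,-2,-1],[0,0,0,2]]

  r1 -= 0·r0 → [0,-2,2,2]
  r2 -= -2·r0 → [0,2,-4,-3]
  r3 -= 1·r0 → [0,2,-4,-1]
  r2 -= -1·r1 → [0,0,-2,-1]
  r3 -= -1·r1 → [0,0,-2,1]
  r3 -= 1·r2 → [0,0,0,2]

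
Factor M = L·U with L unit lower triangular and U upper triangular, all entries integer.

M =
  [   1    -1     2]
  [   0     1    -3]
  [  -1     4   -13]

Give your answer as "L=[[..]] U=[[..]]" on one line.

  row1 -= 0·row0 → [0,1,-3]
  row2 -= -1·row0 → [0,3,-11]
  row2 -= 3·row1 → [0,0,-2]

L=[[1,0,0],[0,1,0],[-1,3,1]] U=[[1,-1,2],[0,1,-3],[0,0,-2]]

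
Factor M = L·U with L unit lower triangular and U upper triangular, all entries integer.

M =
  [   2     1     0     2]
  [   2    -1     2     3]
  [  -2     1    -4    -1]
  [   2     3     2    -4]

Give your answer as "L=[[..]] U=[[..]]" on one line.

L=[[1,0,0,0],[1,1,0,0],[-1,-1,1,0],[1,-1,-2,1]] U=[[2,1,0,2],[0,-2,2,1],[0,0,-2,2],[0,0,0,-1]]

  r1 -= 1·r0 → [0,-2,2,1]
  r2 -= -1·r0 → [0,2,-4,1]
  r3 -= 1·r0 → [0,2,2,-6]
  r2 -= -1·r1 → [0,0,-2,2]
  r3 -= -1·r1 → [0,0,4,-5]
  r3 -= -2·r2 → [0,0,0,-1]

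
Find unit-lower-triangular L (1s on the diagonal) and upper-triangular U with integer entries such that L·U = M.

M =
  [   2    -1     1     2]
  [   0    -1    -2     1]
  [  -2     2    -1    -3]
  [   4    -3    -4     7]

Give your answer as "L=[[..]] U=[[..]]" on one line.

  R1 -= 0·R0 → [0,-1,-2,1]
  R2 -= -1·R0 → [0,1,0,-1]
  R3 -= 2·R0 → [0,-1,-6,3]
  R2 -= -1·R1 → [0,0,-2,0]
  R3 -= 1·R1 → [0,0,-4,2]
  R3 -= 2·R2 → [0,0,0,2]

L=[[1,0,0,0],[0,1,0,0],[-1,-1,1,0],[2,1,2,1]] U=[[2,-1,1,2],[0,-1,-2,1],[0,0,-2,0],[0,0,0,2]]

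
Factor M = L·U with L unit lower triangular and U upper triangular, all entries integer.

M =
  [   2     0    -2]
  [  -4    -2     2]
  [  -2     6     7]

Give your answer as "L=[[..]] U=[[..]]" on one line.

  r1 -= -2·r0 → [0,-2,-2]
  r2 -= -1·r0 → [0,6,5]
  r2 -= -3·r1 → [0,0,-1]

L=[[1,0,0],[-2,1,0],[-1,-3,1]] U=[[2,0,-2],[0,-2,-2],[0,0,-1]]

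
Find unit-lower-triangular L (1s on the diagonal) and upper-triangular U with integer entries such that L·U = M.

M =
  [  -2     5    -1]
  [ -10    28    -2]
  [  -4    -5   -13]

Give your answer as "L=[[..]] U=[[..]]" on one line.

L=[[1,0,0],[5,1,0],[2,-5,1]] U=[[-2,5,-1],[0,3,3],[0,0,4]]

  row1 -= 5·row0 → [0,3,3]
  row2 -= 2·row0 → [0,-15,-11]
  row2 -= -5·row1 → [0,0,4]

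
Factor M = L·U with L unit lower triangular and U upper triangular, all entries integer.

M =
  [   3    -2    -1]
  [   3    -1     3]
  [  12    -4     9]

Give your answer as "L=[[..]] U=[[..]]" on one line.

  row1 -= 1·row0 → [0,1,4]
  row2 -= 4·row0 → [0,4,13]
  row2 -= 4·row1 → [0,0,-3]

L=[[1,0,0],[1,1,0],[4,4,1]] U=[[3,-2,-1],[0,1,4],[0,0,-3]]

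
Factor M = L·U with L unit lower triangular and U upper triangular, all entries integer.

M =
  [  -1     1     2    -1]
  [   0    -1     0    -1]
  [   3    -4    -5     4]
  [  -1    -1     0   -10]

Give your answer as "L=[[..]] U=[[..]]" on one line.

  r1 -= 0·r0 → [0,-1,0,-1]
  r2 -= -3·r0 → [0,-1,1,1]
  r3 -= 1·r0 → [0,-2,-2,-9]
  r2 -= 1·r1 → [0,0,1,2]
  r3 -= 2·r1 → [0,0,-2,-7]
  r3 -= -2·r2 → [0,0,0,-3]

L=[[1,0,0,0],[0,1,0,0],[-3,1,1,0],[1,2,-2,1]] U=[[-1,1,2,-1],[0,-1,0,-1],[0,0,1,2],[0,0,0,-3]]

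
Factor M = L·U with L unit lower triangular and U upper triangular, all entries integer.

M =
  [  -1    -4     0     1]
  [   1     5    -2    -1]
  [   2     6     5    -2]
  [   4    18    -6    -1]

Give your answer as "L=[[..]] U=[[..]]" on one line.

L=[[1,0,0,0],[-1,1,0,0],[-2,-2,1,0],[-4,2,-2,1]] U=[[-1,-4,0,1],[0,1,-2,0],[0,0,1,0],[0,0,0,3]]

  r1 -= -1·r0 → [0,1,-2,0]
  r2 -= -2·r0 → [0,-2,5,0]
  r3 -= -4·r0 → [0,2,-6,3]
  r2 -= -2·r1 → [0,0,1,0]
  r3 -= 2·r1 → [0,0,-2,3]
  r3 -= -2·r2 → [0,0,0,3]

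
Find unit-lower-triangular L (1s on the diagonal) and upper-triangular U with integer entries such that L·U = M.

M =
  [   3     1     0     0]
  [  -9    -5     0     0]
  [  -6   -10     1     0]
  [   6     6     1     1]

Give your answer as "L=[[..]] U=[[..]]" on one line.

L=[[1,0,0,0],[-3,1,0,0],[-2,4,1,0],[2,-2,1,1]] U=[[3,1,0,0],[0,-2,0,0],[0,0,1,0],[0,0,0,1]]

  r1 -= -3·r0 → [0,-2,0,0]
  r2 -= -2·r0 → [0,-8,1,0]
  r3 -= 2·r0 → [0,4,1,1]
  r2 -= 4·r1 → [0,0,1,0]
  r3 -= -2·r1 → [0,0,1,1]
  r3 -= 1·r2 → [0,0,0,1]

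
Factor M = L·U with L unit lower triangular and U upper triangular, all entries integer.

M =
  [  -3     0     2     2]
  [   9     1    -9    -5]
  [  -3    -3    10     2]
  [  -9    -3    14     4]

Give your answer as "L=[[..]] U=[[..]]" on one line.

  r1 -= -3·r0 → [0,1,-3,1]
  r2 -= 1·r0 → [0,-3,8,0]
  r3 -= 3·r0 → [0,-3,8,-2]
  r2 -= -3·r1 → [0,0,-1,3]
  r3 -= -3·r1 → [0,0,-1,1]
  r3 -= 1·r2 → [0,0,0,-2]

L=[[1,0,0,0],[-3,1,0,0],[1,-3,1,0],[3,-3,1,1]] U=[[-3,0,2,2],[0,1,-3,1],[0,0,-1,3],[0,0,0,-2]]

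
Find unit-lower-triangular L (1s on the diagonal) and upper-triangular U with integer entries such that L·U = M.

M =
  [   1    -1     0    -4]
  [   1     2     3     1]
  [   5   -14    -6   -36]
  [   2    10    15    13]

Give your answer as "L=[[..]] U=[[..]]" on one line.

  r1 -= 1·r0 → [0,3,3,5]
  r2 -= 5·r0 → [0,-9,-6,-16]
  r3 -= 2·r0 → [0,12,15,21]
  r2 -= -3·r1 → [0,0,3,-1]
  r3 -= 4·r1 → [0,0,3,1]
  r3 -= 1·r2 → [0,0,0,2]

L=[[1,0,0,0],[1,1,0,0],[5,-3,1,0],[2,4,1,1]] U=[[1,-1,0,-4],[0,3,3,5],[0,0,3,-1],[0,0,0,2]]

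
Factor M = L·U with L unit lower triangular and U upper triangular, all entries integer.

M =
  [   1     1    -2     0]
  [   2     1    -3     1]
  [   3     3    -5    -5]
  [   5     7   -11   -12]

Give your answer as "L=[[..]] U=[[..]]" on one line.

  r1 -= 2·r0 → [0,-1,1,1]
  r2 -= 3·r0 → [0,0,1,-5]
  r3 -= 5·r0 → [0,2,-1,-12]
  r2 -= 0·r1 → [0,0,1,-5]
  r3 -= -2·r1 → [0,0,1,-10]
  r3 -= 1·r2 → [0,0,0,-5]

L=[[1,0,0,0],[2,1,0,0],[3,0,1,0],[5,-2,1,1]] U=[[1,1,-2,0],[0,-1,1,1],[0,0,1,-5],[0,0,0,-5]]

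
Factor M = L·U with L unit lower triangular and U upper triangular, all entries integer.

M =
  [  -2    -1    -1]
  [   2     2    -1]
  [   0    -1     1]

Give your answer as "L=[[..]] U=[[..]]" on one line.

L=[[1,0,0],[-1,1,0],[0,-1,1]] U=[[-2,-1,-1],[0,1,-2],[0,0,-1]]

  r1 -= -1·r0 → [0,1,-2]
  r2 -= 0·r0 → [0,-1,1]
  r2 -= -1·r1 → [0,0,-1]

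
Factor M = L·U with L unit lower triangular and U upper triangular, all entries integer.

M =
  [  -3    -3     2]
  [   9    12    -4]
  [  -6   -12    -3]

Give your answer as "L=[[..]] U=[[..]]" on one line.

  row1 -= -3·row0 → [0,3,2]
  row2 -= 2·row0 → [0,-6,-7]
  row2 -= -2·row1 → [0,0,-3]

L=[[1,0,0],[-3,1,0],[2,-2,1]] U=[[-3,-3,2],[0,3,2],[0,0,-3]]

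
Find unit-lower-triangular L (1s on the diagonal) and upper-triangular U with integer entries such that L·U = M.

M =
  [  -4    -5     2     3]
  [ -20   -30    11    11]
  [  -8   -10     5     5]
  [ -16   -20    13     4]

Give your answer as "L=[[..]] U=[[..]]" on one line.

L=[[1,0,0,0],[5,1,0,0],[2,0,1,0],[4,0,5,1]] U=[[-4,-5,2,3],[0,-5,1,-4],[0,0,1,-1],[0,0,0,-3]]

  r1 -= 5·r0 → [0,-5,1,-4]
  r2 -= 2·r0 → [0,0,1,-1]
  r3 -= 4·r0 → [0,0,5,-8]
  r2 -= 0·r1 → [0,0,1,-1]
  r3 -= 0·r1 → [0,0,5,-8]
  r3 -= 5·r2 → [0,0,0,-3]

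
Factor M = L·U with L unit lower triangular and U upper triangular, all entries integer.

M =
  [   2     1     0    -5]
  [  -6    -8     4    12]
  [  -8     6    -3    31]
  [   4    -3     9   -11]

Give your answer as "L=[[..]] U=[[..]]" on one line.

L=[[1,0,0,0],[-3,1,0,0],[-4,-2,1,0],[2,1,1,1]] U=[[2,1,0,-5],[0,-5,4,-3],[0,0,5,5],[0,0,0,-3]]

  R1 -= -3·R0 → [0,-5,4,-3]
  R2 -= -4·R0 → [0,10,-3,11]
  R3 -= 2·R0 → [0,-5,9,-1]
  R2 -= -2·R1 → [0,0,5,5]
  R3 -= 1·R1 → [0,0,5,2]
  R3 -= 1·R2 → [0,0,0,-3]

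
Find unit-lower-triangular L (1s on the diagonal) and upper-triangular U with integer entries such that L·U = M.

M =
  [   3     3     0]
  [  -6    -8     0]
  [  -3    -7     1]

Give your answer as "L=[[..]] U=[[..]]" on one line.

  r1 -= -2·r0 → [0,-2,0]
  r2 -= -1·r0 → [0,-4,1]
  r2 -= 2·r1 → [0,0,1]

L=[[1,0,0],[-2,1,0],[-1,2,1]] U=[[3,3,0],[0,-2,0],[0,0,1]]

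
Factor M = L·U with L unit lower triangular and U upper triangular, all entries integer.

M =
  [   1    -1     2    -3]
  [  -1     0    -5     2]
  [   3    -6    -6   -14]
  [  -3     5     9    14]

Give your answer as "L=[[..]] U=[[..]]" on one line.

  R1 -= -1·R0 → [0,-1,-3,-1]
  R2 -= 3·R0 → [0,-3,-12,-5]
  R3 -= -3·R0 → [0,2,15,5]
  R2 -= 3·R1 → [0,0,-3,-2]
  R3 -= -2·R1 → [0,0,9,3]
  R3 -= -3·R2 → [0,0,0,-3]

L=[[1,0,0,0],[-1,1,0,0],[3,3,1,0],[-3,-2,-3,1]] U=[[1,-1,2,-3],[0,-1,-3,-1],[0,0,-3,-2],[0,0,0,-3]]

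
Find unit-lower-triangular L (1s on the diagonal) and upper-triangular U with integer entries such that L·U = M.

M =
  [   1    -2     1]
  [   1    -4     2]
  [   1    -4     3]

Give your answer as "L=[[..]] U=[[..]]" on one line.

L=[[1,0,0],[1,1,0],[1,1,1]] U=[[1,-2,1],[0,-2,1],[0,0,1]]

  row1 -= 1·row0 → [0,-2,1]
  row2 -= 1·row0 → [0,-2,2]
  row2 -= 1·row1 → [0,0,1]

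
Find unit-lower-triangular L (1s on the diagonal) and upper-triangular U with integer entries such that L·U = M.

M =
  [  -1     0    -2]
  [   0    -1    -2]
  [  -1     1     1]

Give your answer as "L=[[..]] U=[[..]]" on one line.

L=[[1,0,0],[0,1,0],[1,-1,1]] U=[[-1,0,-2],[0,-1,-2],[0,0,1]]

  row1 -= 0·row0 → [0,-1,-2]
  row2 -= 1·row0 → [0,1,3]
  row2 -= -1·row1 → [0,0,1]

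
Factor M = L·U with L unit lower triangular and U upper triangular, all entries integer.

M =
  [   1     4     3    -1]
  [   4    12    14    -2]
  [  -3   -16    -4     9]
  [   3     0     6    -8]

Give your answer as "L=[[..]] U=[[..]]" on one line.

L=[[1,0,0,0],[4,1,0,0],[-3,1,1,0],[3,3,-3,1]] U=[[1,4,3,-1],[0,-4,2,2],[0,0,3,4],[0,0,0,1]]

  row1 -= 4·row0 → [0,-4,2,2]
  row2 -= -3·row0 → [0,-4,5,6]
  row3 -= 3·row0 → [0,-12,-3,-5]
  row2 -= 1·row1 → [0,0,3,4]
  row3 -= 3·row1 → [0,0,-9,-11]
  row3 -= -3·row2 → [0,0,0,1]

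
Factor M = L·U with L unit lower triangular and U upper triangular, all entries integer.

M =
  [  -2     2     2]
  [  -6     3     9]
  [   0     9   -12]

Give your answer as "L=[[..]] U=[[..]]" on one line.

L=[[1,0,0],[3,1,0],[0,-3,1]] U=[[-2,2,2],[0,-3,3],[0,0,-3]]

  r1 -= 3·r0 → [0,-3,3]
  r2 -= 0·r0 → [0,9,-12]
  r2 -= -3·r1 → [0,0,-3]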